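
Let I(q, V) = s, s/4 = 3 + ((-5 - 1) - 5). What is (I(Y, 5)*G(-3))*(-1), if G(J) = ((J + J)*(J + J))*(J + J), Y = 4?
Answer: -6912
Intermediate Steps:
s = -32 (s = 4*(3 + ((-5 - 1) - 5)) = 4*(3 + (-6 - 5)) = 4*(3 - 11) = 4*(-8) = -32)
G(J) = 8*J³ (G(J) = ((2*J)*(2*J))*(2*J) = (4*J²)*(2*J) = 8*J³)
I(q, V) = -32
(I(Y, 5)*G(-3))*(-1) = -256*(-3)³*(-1) = -256*(-27)*(-1) = -32*(-216)*(-1) = 6912*(-1) = -6912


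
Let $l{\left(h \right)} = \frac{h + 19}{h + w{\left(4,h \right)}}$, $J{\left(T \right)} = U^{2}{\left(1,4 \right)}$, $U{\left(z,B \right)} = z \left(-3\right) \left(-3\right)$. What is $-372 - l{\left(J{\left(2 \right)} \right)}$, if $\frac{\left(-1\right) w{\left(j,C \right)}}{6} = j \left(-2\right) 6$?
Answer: $- \frac{137368}{369} \approx -372.27$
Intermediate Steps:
$U{\left(z,B \right)} = 9 z$ ($U{\left(z,B \right)} = - 3 z \left(-3\right) = 9 z$)
$w{\left(j,C \right)} = 72 j$ ($w{\left(j,C \right)} = - 6 j \left(-2\right) 6 = - 6 - 2 j 6 = - 6 \left(- 12 j\right) = 72 j$)
$J{\left(T \right)} = 81$ ($J{\left(T \right)} = \left(9 \cdot 1\right)^{2} = 9^{2} = 81$)
$l{\left(h \right)} = \frac{19 + h}{288 + h}$ ($l{\left(h \right)} = \frac{h + 19}{h + 72 \cdot 4} = \frac{19 + h}{h + 288} = \frac{19 + h}{288 + h}$)
$-372 - l{\left(J{\left(2 \right)} \right)} = -372 - \frac{19 + 81}{288 + 81} = -372 - \frac{1}{369} \cdot 100 = -372 - \frac{100}{369} = - \frac{137368}{369}$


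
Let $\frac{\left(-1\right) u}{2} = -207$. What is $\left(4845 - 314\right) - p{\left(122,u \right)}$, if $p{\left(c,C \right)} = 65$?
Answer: $4466$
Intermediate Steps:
$u = 414$ ($u = \left(-2\right) \left(-207\right) = 414$)
$\left(4845 - 314\right) - p{\left(122,u \right)} = \left(4845 - 314\right) - 65 = 4531 - 65 = 4466$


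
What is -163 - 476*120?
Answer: -57283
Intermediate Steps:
-163 - 476*120 = -163 - 57120 = -57283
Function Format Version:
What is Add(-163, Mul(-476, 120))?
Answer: -57283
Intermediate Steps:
Add(-163, Mul(-476, 120)) = Add(-163, -57120) = -57283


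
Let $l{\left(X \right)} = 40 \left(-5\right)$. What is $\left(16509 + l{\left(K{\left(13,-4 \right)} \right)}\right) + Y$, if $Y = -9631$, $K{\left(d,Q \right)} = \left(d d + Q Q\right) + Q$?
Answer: $6678$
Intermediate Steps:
$K{\left(d,Q \right)} = Q + Q^{2} + d^{2}$ ($K{\left(d,Q \right)} = \left(d^{2} + Q^{2}\right) + Q = \left(Q^{2} + d^{2}\right) + Q = Q + Q^{2} + d^{2}$)
$l{\left(X \right)} = -200$
$\left(16509 + l{\left(K{\left(13,-4 \right)} \right)}\right) + Y = \left(16509 - 200\right) - 9631 = 16309 - 9631 = 6678$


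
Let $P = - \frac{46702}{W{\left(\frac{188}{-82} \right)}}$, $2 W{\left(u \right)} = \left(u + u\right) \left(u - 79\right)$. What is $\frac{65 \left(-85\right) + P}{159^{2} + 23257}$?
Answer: $- \frac{452374903}{3801763119} \approx -0.11899$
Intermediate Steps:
$W{\left(u \right)} = u \left(-79 + u\right)$ ($W{\left(u \right)} = \frac{\left(u + u\right) \left(u - 79\right)}{2} = \frac{2 u \left(-79 + u\right)}{2} = u \left(-79 + u\right)$)
$P = - \frac{39253031}{156651}$ ($P = - \frac{46702}{\frac{188}{-82} \left(-79 + \frac{188}{-82}\right)} = - \frac{46702}{188 \left(- \frac{1}{82}\right) \left(-79 + 188 \left(- \frac{1}{82}\right)\right)} = - \frac{46702}{\left(- \frac{94}{41}\right) \left(-79 - \frac{94}{41}\right)} = - \frac{46702}{\left(- \frac{94}{41}\right) \left(- \frac{3333}{41}\right)} = - \frac{46702}{\frac{313302}{1681}} = \left(-46702\right) \frac{1681}{313302} = - \frac{39253031}{156651} \approx -250.58$)
$\frac{65 \left(-85\right) + P}{159^{2} + 23257} = \frac{65 \left(-85\right) - \frac{39253031}{156651}}{159^{2} + 23257} = \frac{-5525 - \frac{39253031}{156651}}{25281 + 23257} = - \frac{904749806}{156651 \cdot 48538} = \left(- \frac{904749806}{156651}\right) \frac{1}{48538} = - \frac{452374903}{3801763119}$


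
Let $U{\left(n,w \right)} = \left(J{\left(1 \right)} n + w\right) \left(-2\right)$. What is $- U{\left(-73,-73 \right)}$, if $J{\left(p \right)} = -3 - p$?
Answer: $438$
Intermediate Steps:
$U{\left(n,w \right)} = - 2 w + 8 n$ ($U{\left(n,w \right)} = \left(\left(-3 - 1\right) n + w\right) \left(-2\right) = \left(- 4 n + w\right) \left(-2\right) = \left(w - 4 n\right) \left(-2\right) = - 2 w + 8 n$)
$- U{\left(-73,-73 \right)} = - (\left(-2\right) \left(-73\right) + 8 \left(-73\right)) = - (146 - 584) = \left(-1\right) \left(-438\right) = 438$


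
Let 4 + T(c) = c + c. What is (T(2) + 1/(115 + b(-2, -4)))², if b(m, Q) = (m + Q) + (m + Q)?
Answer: 1/10609 ≈ 9.4260e-5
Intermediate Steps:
b(m, Q) = 2*Q + 2*m (b(m, Q) = (Q + m) + (Q + m) = 2*Q + 2*m)
T(c) = -4 + 2*c (T(c) = -4 + (c + c) = -4 + 2*c)
(T(2) + 1/(115 + b(-2, -4)))² = ((-4 + 2*2) + 1/(115 + (2*(-4) + 2*(-2))))² = ((-4 + 4) + 1/(115 + (-8 - 4)))² = (0 + 1/(115 - 12))² = (0 + 1/103)² = (1/103)² = 1/10609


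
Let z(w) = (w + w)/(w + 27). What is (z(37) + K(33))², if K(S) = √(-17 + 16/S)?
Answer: -512903/33792 + 37*I*√17985/528 ≈ -15.178 + 9.3977*I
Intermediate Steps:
z(w) = 2*w/(27 + w) (z(w) = (2*w)/(27 + w) = 2*w/(27 + w))
(z(37) + K(33))² = (2*37/(27 + 37) + √(-17 + 16/33))² = (2*37/64 + √(-17 + 16*(1/33)))² = (2*37*(1/64) + √(-17 + 16/33))² = (37/32 + √(-545/33))² = (37/32 + I*√17985/33)²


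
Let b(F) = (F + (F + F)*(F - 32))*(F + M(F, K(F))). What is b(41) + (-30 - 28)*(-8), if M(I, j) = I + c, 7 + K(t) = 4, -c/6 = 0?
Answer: 64342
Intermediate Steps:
c = 0 (c = -6*0 = 0)
K(t) = -3 (K(t) = -7 + 4 = -3)
M(I, j) = I (M(I, j) = I + 0 = I)
b(F) = 2*F*(F + 2*F*(-32 + F)) (b(F) = (F + (F + F)*(F - 32))*(F + F) = (F + (2*F)*(-32 + F))*(2*F) = (F + 2*F*(-32 + F))*(2*F) = 2*F*(F + 2*F*(-32 + F)))
b(41) + (-30 - 28)*(-8) = 41²*(-126 + 4*41) + (-30 - 28)*(-8) = 1681*(-126 + 164) - 58*(-8) = 1681*38 + 464 = 63878 + 464 = 64342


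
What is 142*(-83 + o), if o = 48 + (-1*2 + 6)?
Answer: -4402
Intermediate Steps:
o = 52 (o = 48 + (-2 + 6) = 48 + 4 = 52)
142*(-83 + o) = 142*(-83 + 52) = 142*(-31) = -4402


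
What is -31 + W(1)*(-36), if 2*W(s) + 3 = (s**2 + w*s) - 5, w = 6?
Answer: -13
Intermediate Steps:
W(s) = -4 + s**2/2 + 3*s (W(s) = -3/2 + ((s**2 + 6*s) - 5)/2 = -3/2 + (-5 + s**2 + 6*s)/2 = -3/2 + (-5/2 + s**2/2 + 3*s) = -4 + s**2/2 + 3*s)
-31 + W(1)*(-36) = -31 + (-4 + (1/2)*1**2 + 3*1)*(-36) = -31 + (-4 + (1/2)*1 + 3)*(-36) = -31 + (-4 + 1/2 + 3)*(-36) = -31 - 1/2*(-36) = -31 + 18 = -13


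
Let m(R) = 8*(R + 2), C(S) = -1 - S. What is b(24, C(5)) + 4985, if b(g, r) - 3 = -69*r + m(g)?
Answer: 5610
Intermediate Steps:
m(R) = 16 + 8*R (m(R) = 8*(2 + R) = 16 + 8*R)
b(g, r) = 19 - 69*r + 8*g (b(g, r) = 3 + (-69*r + (16 + 8*g)) = 3 + (16 - 69*r + 8*g) = 19 - 69*r + 8*g)
b(24, C(5)) + 4985 = (19 - 69*(-1 - 1*5) + 8*24) + 4985 = (19 - 69*(-1 - 5) + 192) + 4985 = (19 - 69*(-6) + 192) + 4985 = (19 + 414 + 192) + 4985 = 625 + 4985 = 5610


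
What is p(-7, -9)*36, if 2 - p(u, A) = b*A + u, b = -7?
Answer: -1944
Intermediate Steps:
p(u, A) = 2 - u + 7*A (p(u, A) = 2 - (-7*A + u) = 2 - (u - 7*A) = 2 + (-u + 7*A) = 2 - u + 7*A)
p(-7, -9)*36 = (2 - 1*(-7) + 7*(-9))*36 = (2 + 7 - 63)*36 = -54*36 = -1944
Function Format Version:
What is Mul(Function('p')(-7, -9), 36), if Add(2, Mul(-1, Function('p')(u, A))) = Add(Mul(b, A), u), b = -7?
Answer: -1944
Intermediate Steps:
Function('p')(u, A) = Add(2, Mul(-1, u), Mul(7, A)) (Function('p')(u, A) = Add(2, Mul(-1, Add(Mul(-7, A), u))) = Add(2, Mul(-1, Add(u, Mul(-7, A)))) = Add(2, Add(Mul(-1, u), Mul(7, A))) = Add(2, Mul(-1, u), Mul(7, A)))
Mul(Function('p')(-7, -9), 36) = Mul(Add(2, Mul(-1, -7), Mul(7, -9)), 36) = Mul(Add(2, 7, -63), 36) = Mul(-54, 36) = -1944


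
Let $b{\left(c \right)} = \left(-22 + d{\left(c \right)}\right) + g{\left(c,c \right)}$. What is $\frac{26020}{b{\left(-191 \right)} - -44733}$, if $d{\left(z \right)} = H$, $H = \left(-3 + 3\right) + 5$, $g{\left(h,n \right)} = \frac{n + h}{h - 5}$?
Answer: $\frac{2549960}{4382359} \approx 0.58187$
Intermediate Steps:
$g{\left(h,n \right)} = \frac{h + n}{-5 + h}$
$H = 5$ ($H = 0 + 5 = 5$)
$d{\left(z \right)} = 5$
$b{\left(c \right)} = -17 + \frac{2 c}{-5 + c}$ ($b{\left(c \right)} = \left(-22 + 5\right) + \frac{c + c}{-5 + c} = -17 + \frac{2 c}{-5 + c}$)
$\frac{26020}{b{\left(-191 \right)} - -44733} = \frac{26020}{\frac{5 \left(17 - -573\right)}{-5 - 191} - -44733} = \frac{26020}{\frac{5 \left(17 + 573\right)}{-196} + 44733} = \frac{26020}{5 \left(- \frac{1}{196}\right) 590 + 44733} = \frac{26020}{- \frac{1475}{98} + 44733} = \frac{26020}{\frac{4382359}{98}} = 26020 \cdot \frac{98}{4382359} = \frac{2549960}{4382359}$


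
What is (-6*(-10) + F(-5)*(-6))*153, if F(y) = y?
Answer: 13770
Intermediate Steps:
(-6*(-10) + F(-5)*(-6))*153 = (-6*(-10) - 5*(-6))*153 = (60 + 30)*153 = 90*153 = 13770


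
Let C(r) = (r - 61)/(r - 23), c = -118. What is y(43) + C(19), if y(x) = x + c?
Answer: -129/2 ≈ -64.500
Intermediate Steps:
y(x) = -118 + x (y(x) = x - 118 = -118 + x)
C(r) = (-61 + r)/(-23 + r)
y(43) + C(19) = (-118 + 43) + (-61 + 19)/(-23 + 19) = -75 - 42/(-4) = -75 - 1/4*(-42) = -75 + 21/2 = -129/2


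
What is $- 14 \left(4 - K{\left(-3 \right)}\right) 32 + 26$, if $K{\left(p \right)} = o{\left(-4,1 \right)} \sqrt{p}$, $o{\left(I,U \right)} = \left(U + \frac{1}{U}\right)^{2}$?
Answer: $-1766 + 1792 i \sqrt{3} \approx -1766.0 + 3103.8 i$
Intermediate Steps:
$K{\left(p \right)} = 4 \sqrt{p}$ ($K{\left(p \right)} = 1^{-2} \left(1 + 1^{2}\right)^{2} \sqrt{p} = 1 \left(1 + 1\right)^{2} \sqrt{p} = 1 \cdot 2^{2} \sqrt{p} = 1 \cdot 4 \sqrt{p} = 4 \sqrt{p}$)
$- 14 \left(4 - K{\left(-3 \right)}\right) 32 + 26 = - 14 \left(4 - 4 \sqrt{-3}\right) 32 + 26 = - 14 \left(4 - 4 i \sqrt{3}\right) 32 + 26 = \left(-56 + 56 i \sqrt{3}\right) 32 + 26 = \left(-1792 + 1792 i \sqrt{3}\right) + 26 = -1766 + 1792 i \sqrt{3}$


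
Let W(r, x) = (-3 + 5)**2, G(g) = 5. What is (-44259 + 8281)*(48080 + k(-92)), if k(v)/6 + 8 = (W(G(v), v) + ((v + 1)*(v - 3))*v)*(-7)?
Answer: -1203541236832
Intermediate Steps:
W(r, x) = 4 (W(r, x) = 2**2 = 4)
k(v) = -216 - 42*v*(1 + v)*(-3 + v) (k(v) = -48 + 6*((4 + ((v + 1)*(v - 3))*v)*(-7)) = -48 + 6*((4 + ((1 + v)*(-3 + v))*v)*(-7)) = -48 + 6*((4 + v*(1 + v)*(-3 + v))*(-7)) = -48 + 6*(-28 - 7*v*(1 + v)*(-3 + v)) = -48 + (-168 - 42*v*(1 + v)*(-3 + v)) = -216 - 42*v*(1 + v)*(-3 + v))
(-44259 + 8281)*(48080 + k(-92)) = (-44259 + 8281)*(48080 + (-216 - 42*(-92)**3 + 84*(-92)**2 + 126*(-92))) = -35978*(48080 + (-216 - 42*(-778688) + 84*8464 - 11592)) = -35978*(48080 + (-216 + 32704896 + 710976 - 11592)) = -35978*(48080 + 33404064) = -35978*33452144 = -1203541236832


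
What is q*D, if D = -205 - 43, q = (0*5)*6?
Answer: 0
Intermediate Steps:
q = 0 (q = 0*6 = 0)
D = -248
q*D = 0*(-248) = 0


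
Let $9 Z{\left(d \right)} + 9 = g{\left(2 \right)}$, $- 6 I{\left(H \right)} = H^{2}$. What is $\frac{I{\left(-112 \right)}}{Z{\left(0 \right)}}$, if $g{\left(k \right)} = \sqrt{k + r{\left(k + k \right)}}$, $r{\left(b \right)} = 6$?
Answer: $\frac{169344}{73} + \frac{37632 \sqrt{2}}{73} \approx 3048.8$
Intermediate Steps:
$I{\left(H \right)} = - \frac{H^{2}}{6}$
$g{\left(k \right)} = \sqrt{6 + k}$ ($g{\left(k \right)} = \sqrt{k + 6} = \sqrt{6 + k}$)
$Z{\left(d \right)} = -1 + \frac{2 \sqrt{2}}{9}$ ($Z{\left(d \right)} = -1 + \frac{\sqrt{6 + 2}}{9} = -1 + \frac{\sqrt{8}}{9} = -1 + \frac{2 \sqrt{2}}{9}$)
$\frac{I{\left(-112 \right)}}{Z{\left(0 \right)}} = \frac{\left(- \frac{1}{6}\right) \left(-112\right)^{2}}{-1 + \frac{2 \sqrt{2}}{9}} = \frac{\left(- \frac{1}{6}\right) 12544}{-1 + \frac{2 \sqrt{2}}{9}} = - \frac{6272}{3 \left(-1 + \frac{2 \sqrt{2}}{9}\right)}$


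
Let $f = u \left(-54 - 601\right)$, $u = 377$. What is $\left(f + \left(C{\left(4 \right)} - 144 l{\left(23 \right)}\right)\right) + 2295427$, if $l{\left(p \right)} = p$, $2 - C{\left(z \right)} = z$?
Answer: $2045178$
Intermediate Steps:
$C{\left(z \right)} = 2 - z$
$f = -246935$ ($f = 377 \left(-54 - 601\right) = 377 \left(-655\right) = -246935$)
$\left(f + \left(C{\left(4 \right)} - 144 l{\left(23 \right)}\right)\right) + 2295427 = \left(-246935 + \left(\left(2 - 4\right) - 3312\right)\right) + 2295427 = \left(-246935 - 3314\right) + 2295427 = -250249 + 2295427 = 2045178$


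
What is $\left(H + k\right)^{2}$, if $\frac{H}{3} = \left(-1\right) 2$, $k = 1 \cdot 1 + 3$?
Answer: $4$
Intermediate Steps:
$k = 4$ ($k = 1 + 3 = 4$)
$H = -6$ ($H = 3 \left(\left(-1\right) 2\right) = 3 \left(-2\right) = -6$)
$\left(H + k\right)^{2} = \left(-6 + 4\right)^{2} = \left(-2\right)^{2} = 4$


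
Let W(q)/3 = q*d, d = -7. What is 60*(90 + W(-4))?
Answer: 10440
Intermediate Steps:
W(q) = -21*q (W(q) = 3*(q*(-7)) = 3*(-7*q) = -21*q)
60*(90 + W(-4)) = 60*(90 - 21*(-4)) = 60*(90 + 84) = 60*174 = 10440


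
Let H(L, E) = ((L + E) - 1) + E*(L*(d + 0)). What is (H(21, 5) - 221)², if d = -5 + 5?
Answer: 38416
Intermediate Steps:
d = 0
H(L, E) = -1 + E + L (H(L, E) = ((L + E) - 1) + E*(L*(0 + 0)) = ((E + L) - 1) + E*(L*0) = (-1 + E + L) + E*0 = (-1 + E + L) + 0 = -1 + E + L)
(H(21, 5) - 221)² = ((-1 + 5 + 21) - 221)² = (25 - 221)² = (-196)² = 38416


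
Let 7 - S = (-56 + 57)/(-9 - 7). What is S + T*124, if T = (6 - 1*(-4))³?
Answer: 1984113/16 ≈ 1.2401e+5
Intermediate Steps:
S = 113/16 (S = 7 - (-56 + 57)/(-9 - 7) = 7 - 1/(-16) = 7 - (-1)/16 = 7 - 1*(-1/16) = 7 + 1/16 = 113/16 ≈ 7.0625)
T = 1000 (T = (6 + 4)³ = 10³ = 1000)
S + T*124 = 113/16 + 1000*124 = 113/16 + 124000 = 1984113/16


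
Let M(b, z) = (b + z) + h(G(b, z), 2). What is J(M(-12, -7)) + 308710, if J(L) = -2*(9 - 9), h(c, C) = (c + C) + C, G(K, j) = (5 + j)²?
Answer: 308710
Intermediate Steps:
h(c, C) = c + 2*C (h(c, C) = (C + c) + C = c + 2*C)
M(b, z) = 4 + b + z + (5 + z)² (M(b, z) = (b + z) + ((5 + z)² + 2*2) = (b + z) + ((5 + z)² + 4) = (b + z) + (4 + (5 + z)²) = 4 + b + z + (5 + z)²)
J(L) = 0 (J(L) = -2*0 = 0)
J(M(-12, -7)) + 308710 = 0 + 308710 = 308710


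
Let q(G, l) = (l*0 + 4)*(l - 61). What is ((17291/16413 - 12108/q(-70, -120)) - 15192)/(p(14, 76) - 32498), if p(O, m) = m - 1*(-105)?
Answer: 45078867754/96005824701 ≈ 0.46954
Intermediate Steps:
q(G, l) = -244 + 4*l (q(G, l) = (0 + 4)*(-61 + l) = 4*(-61 + l) = -244 + 4*l)
p(O, m) = 105 + m (p(O, m) = m + 105 = 105 + m)
((17291/16413 - 12108/q(-70, -120)) - 15192)/(p(14, 76) - 32498) = ((17291/16413 - 12108/(-244 + 4*(-120))) - 15192)/((105 + 76) - 32498) = ((17291*(1/16413) - 12108/(-244 - 480)) - 15192)/(181 - 32498) = ((17291/16413 - 12108/(-724)) - 15192)/(-32317) = ((17291/16413 - 12108*(-1/724)) - 15192)*(-1/32317) = ((17291/16413 + 3027/181) - 15192)*(-1/32317) = (52811822/2970753 - 15192)*(-1/32317) = -45078867754/2970753*(-1/32317) = 45078867754/96005824701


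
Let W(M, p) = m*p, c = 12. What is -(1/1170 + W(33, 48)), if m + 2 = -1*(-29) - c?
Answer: -842401/1170 ≈ -720.00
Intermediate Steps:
m = 15 (m = -2 + (-1*(-29) - 1*12) = -2 + (29 - 12) = -2 + 17 = 15)
W(M, p) = 15*p
-(1/1170 + W(33, 48)) = -(1/1170 + 15*48) = -(1/1170 + 720) = -1*842401/1170 = -842401/1170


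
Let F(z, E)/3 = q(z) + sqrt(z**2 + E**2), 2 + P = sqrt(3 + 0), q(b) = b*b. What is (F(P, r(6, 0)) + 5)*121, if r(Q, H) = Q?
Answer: 3146 - 1452*sqrt(3) + 363*sqrt(43 - 4*sqrt(3)) ≈ 2811.2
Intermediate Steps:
q(b) = b**2
P = -2 + sqrt(3) (P = -2 + sqrt(3 + 0) = -2 + sqrt(3) ≈ -0.26795)
F(z, E) = 3*z**2 + 3*sqrt(E**2 + z**2) (F(z, E) = 3*(z**2 + sqrt(z**2 + E**2)) = 3*(z**2 + sqrt(E**2 + z**2)) = 3*z**2 + 3*sqrt(E**2 + z**2))
(F(P, r(6, 0)) + 5)*121 = ((3*(-2 + sqrt(3))**2 + 3*sqrt(6**2 + (-2 + sqrt(3))**2)) + 5)*121 = ((3*(-2 + sqrt(3))**2 + 3*sqrt(36 + (-2 + sqrt(3))**2)) + 5)*121 = (5 + 3*(-2 + sqrt(3))**2 + 3*sqrt(36 + (-2 + sqrt(3))**2))*121 = 605 + 363*(-2 + sqrt(3))**2 + 363*sqrt(36 + (-2 + sqrt(3))**2)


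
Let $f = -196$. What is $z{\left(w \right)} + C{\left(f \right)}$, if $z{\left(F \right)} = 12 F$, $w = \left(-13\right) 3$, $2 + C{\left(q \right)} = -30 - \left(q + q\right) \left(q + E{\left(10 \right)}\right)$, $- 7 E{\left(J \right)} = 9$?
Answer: $-77836$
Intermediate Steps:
$E{\left(J \right)} = - \frac{9}{7}$ ($E{\left(J \right)} = \left(- \frac{1}{7}\right) 9 = - \frac{9}{7}$)
$C{\left(q \right)} = -32 - 2 q \left(- \frac{9}{7} + q\right)$ ($C{\left(q \right)} = -2 - \left(30 + \left(q + q\right) \left(q - \frac{9}{7}\right)\right) = -2 - \left(30 + 2 q \left(- \frac{9}{7} + q\right)\right) = -32 - 2 q \left(- \frac{9}{7} + q\right)$)
$w = -39$
$z{\left(w \right)} + C{\left(f \right)} = 12 \left(-39\right) - \left(536 + 76832\right) = -468 - 77368 = -77836$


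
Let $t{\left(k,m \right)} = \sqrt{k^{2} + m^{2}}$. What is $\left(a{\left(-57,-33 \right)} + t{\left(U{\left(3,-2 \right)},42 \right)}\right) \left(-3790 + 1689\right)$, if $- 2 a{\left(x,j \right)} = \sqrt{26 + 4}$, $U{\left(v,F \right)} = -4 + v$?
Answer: $- 2101 \sqrt{1765} + \frac{2101 \sqrt{30}}{2} \approx -82513.0$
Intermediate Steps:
$a{\left(x,j \right)} = - \frac{\sqrt{30}}{2}$ ($a{\left(x,j \right)} = - \frac{\sqrt{26 + 4}}{2} = - \frac{\sqrt{30}}{2}$)
$\left(a{\left(-57,-33 \right)} + t{\left(U{\left(3,-2 \right)},42 \right)}\right) \left(-3790 + 1689\right) = \left(- \frac{\sqrt{30}}{2} + \sqrt{\left(-4 + 3\right)^{2} + 42^{2}}\right) \left(-3790 + 1689\right) = \left(- \frac{\sqrt{30}}{2} + \sqrt{\left(-1\right)^{2} + 1764}\right) \left(-2101\right) = \left(- \frac{\sqrt{30}}{2} + \sqrt{1 + 1764}\right) \left(-2101\right) = \left(- \frac{\sqrt{30}}{2} + \sqrt{1765}\right) \left(-2101\right) = \left(\sqrt{1765} - \frac{\sqrt{30}}{2}\right) \left(-2101\right) = - 2101 \sqrt{1765} + \frac{2101 \sqrt{30}}{2}$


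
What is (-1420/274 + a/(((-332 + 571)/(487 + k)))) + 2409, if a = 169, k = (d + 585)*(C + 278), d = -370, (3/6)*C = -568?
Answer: -4181050202/32743 ≈ -1.2769e+5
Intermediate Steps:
C = -1136 (C = 2*(-568) = -1136)
k = -184470 (k = (-370 + 585)*(-1136 + 278) = 215*(-858) = -184470)
(-1420/274 + a/(((-332 + 571)/(487 + k)))) + 2409 = (-1420/274 + 169/(((-332 + 571)/(487 - 184470)))) + 2409 = (-1420*1/274 + 169/((239/(-183983)))) + 2409 = (-710/137 + 169/((239*(-1/183983)))) + 2409 = (-710/137 + 169/(-239/183983)) + 2409 = (-710/137 + 169*(-183983/239)) + 2409 = (-710/137 - 31093127/239) + 2409 = -4259928089/32743 + 2409 = -4181050202/32743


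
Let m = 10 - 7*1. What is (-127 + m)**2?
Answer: 15376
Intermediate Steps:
m = 3 (m = 10 - 7 = 3)
(-127 + m)**2 = (-127 + 3)**2 = (-124)**2 = 15376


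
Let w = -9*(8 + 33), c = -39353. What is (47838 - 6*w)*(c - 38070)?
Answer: -3875175996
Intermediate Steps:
w = -369 (w = -9*41 = -369)
(47838 - 6*w)*(c - 38070) = (47838 - 6*(-369))*(-39353 - 38070) = (47838 + 2214)*(-77423) = 50052*(-77423) = -3875175996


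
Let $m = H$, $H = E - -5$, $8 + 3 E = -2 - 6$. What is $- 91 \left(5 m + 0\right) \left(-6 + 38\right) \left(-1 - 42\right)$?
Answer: $- \frac{626080}{3} \approx -2.0869 \cdot 10^{5}$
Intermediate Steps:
$E = - \frac{16}{3}$ ($E = - \frac{8}{3} + \frac{-2 - 6}{3} = - \frac{8}{3} + \frac{1}{3} \left(-8\right) = - \frac{8}{3} - \frac{8}{3} = - \frac{16}{3} \approx -5.3333$)
$H = - \frac{1}{3}$ ($H = - \frac{16}{3} - -5 = - \frac{16}{3} + 5 = - \frac{1}{3} \approx -0.33333$)
$m = - \frac{1}{3} \approx -0.33333$
$- 91 \left(5 m + 0\right) \left(-6 + 38\right) \left(-1 - 42\right) = - 91 \left(5 \left(- \frac{1}{3}\right) + 0\right) \left(-6 + 38\right) \left(-1 - 42\right) = - 91 \left(- \frac{5}{3} + 0\right) 32 \left(-43\right) = \left(-91\right) \left(- \frac{5}{3}\right) \left(-1376\right) = \frac{455}{3} \left(-1376\right) = - \frac{626080}{3}$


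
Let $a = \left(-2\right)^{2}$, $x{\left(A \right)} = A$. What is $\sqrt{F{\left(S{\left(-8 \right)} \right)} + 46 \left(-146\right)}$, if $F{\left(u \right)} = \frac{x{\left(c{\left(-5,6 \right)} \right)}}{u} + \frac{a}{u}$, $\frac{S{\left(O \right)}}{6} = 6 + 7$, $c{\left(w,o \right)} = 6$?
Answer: $\frac{i \sqrt{10214841}}{39} \approx 81.95 i$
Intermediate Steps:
$a = 4$
$S{\left(O \right)} = 78$ ($S{\left(O \right)} = 6 \left(6 + 7\right) = 6 \cdot 13 = 78$)
$F{\left(u \right)} = \frac{10}{u}$ ($F{\left(u \right)} = \frac{6}{u} + \frac{4}{u} = \frac{10}{u}$)
$\sqrt{F{\left(S{\left(-8 \right)} \right)} + 46 \left(-146\right)} = \sqrt{\frac{10}{78} + 46 \left(-146\right)} = \sqrt{10 \cdot \frac{1}{78} - 6716} = \sqrt{\frac{5}{39} - 6716} = \sqrt{- \frac{261919}{39}} = \frac{i \sqrt{10214841}}{39}$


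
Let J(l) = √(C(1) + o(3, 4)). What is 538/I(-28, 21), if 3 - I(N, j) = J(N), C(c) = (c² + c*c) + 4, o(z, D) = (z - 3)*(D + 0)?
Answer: 538 + 538*√6/3 ≈ 977.28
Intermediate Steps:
o(z, D) = D*(-3 + z) (o(z, D) = (-3 + z)*D = D*(-3 + z))
C(c) = 4 + 2*c² (C(c) = (c² + c²) + 4 = 2*c² + 4 = 4 + 2*c²)
J(l) = √6 (J(l) = √((4 + 2*1²) + 4*(-3 + 3)) = √((4 + 2*1) + 4*0) = √((4 + 2) + 0) = √(6 + 0) = √6)
I(N, j) = 3 - √6
538/I(-28, 21) = 538/(3 - √6)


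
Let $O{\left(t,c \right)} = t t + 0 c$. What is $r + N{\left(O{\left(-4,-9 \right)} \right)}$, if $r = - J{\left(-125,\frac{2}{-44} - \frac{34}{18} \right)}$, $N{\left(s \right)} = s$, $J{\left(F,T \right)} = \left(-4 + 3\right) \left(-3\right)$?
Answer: $13$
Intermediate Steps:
$O{\left(t,c \right)} = t^{2}$ ($O{\left(t,c \right)} = t^{2} + 0 = t^{2}$)
$J{\left(F,T \right)} = 3$ ($J{\left(F,T \right)} = \left(-1\right) \left(-3\right) = 3$)
$r = -3$ ($r = \left(-1\right) 3 = -3$)
$r + N{\left(O{\left(-4,-9 \right)} \right)} = -3 + \left(-4\right)^{2} = -3 + 16 = 13$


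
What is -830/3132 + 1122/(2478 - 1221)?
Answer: 411799/656154 ≈ 0.62759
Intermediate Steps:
-830/3132 + 1122/(2478 - 1221) = -830*1/3132 + 1122/1257 = -415/1566 + 1122*(1/1257) = -415/1566 + 374/419 = 411799/656154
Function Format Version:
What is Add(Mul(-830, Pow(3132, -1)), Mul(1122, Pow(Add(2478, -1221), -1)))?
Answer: Rational(411799, 656154) ≈ 0.62759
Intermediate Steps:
Add(Mul(-830, Pow(3132, -1)), Mul(1122, Pow(Add(2478, -1221), -1))) = Add(Mul(-830, Rational(1, 3132)), Mul(1122, Pow(1257, -1))) = Add(Rational(-415, 1566), Mul(1122, Rational(1, 1257))) = Add(Rational(-415, 1566), Rational(374, 419)) = Rational(411799, 656154)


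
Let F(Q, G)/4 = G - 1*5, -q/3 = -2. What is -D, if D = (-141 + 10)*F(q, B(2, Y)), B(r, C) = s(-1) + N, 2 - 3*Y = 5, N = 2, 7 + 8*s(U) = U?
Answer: -2096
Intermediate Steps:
q = 6 (q = -3*(-2) = 6)
s(U) = -7/8 + U/8
Y = -1 (Y = ⅔ - ⅓*5 = ⅔ - 5/3 = -1)
B(r, C) = 1 (B(r, C) = (-7/8 + (⅛)*(-1)) + 2 = (-7/8 - ⅛) + 2 = -1 + 2 = 1)
F(Q, G) = -20 + 4*G (F(Q, G) = 4*(G - 1*5) = 4*(G - 5) = 4*(-5 + G) = -20 + 4*G)
D = 2096 (D = (-141 + 10)*(-20 + 4*1) = -131*(-20 + 4) = -131*(-16) = 2096)
-D = -1*2096 = -2096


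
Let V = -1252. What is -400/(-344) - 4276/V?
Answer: 61617/13459 ≈ 4.5781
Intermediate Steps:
-400/(-344) - 4276/V = -400/(-344) - 4276/(-1252) = -400*(-1/344) - 4276*(-1/1252) = 50/43 + 1069/313 = 61617/13459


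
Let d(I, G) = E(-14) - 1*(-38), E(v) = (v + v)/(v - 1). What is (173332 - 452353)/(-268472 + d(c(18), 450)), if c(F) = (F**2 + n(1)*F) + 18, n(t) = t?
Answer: 4185315/4026482 ≈ 1.0394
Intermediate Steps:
E(v) = 2*v/(-1 + v) (E(v) = (2*v)/(-1 + v) = 2*v/(-1 + v))
c(F) = 18 + F + F**2 (c(F) = (F**2 + 1*F) + 18 = (F**2 + F) + 18 = (F + F**2) + 18 = 18 + F + F**2)
d(I, G) = 598/15 (d(I, G) = 2*(-14)/(-1 - 14) - 1*(-38) = 2*(-14)/(-15) + 38 = 2*(-14)*(-1/15) + 38 = 28/15 + 38 = 598/15)
(173332 - 452353)/(-268472 + d(c(18), 450)) = (173332 - 452353)/(-268472 + 598/15) = -279021/(-4026482/15) = -279021*(-15/4026482) = 4185315/4026482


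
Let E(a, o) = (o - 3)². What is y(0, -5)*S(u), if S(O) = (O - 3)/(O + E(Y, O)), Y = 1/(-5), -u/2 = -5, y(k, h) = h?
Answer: -35/59 ≈ -0.59322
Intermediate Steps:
u = 10 (u = -2*(-5) = 10)
Y = -⅕ ≈ -0.20000
E(a, o) = (-3 + o)²
S(O) = (-3 + O)/(O + (-3 + O)²) (S(O) = (O - 3)/(O + (-3 + O)²) = (-3 + O)/(O + (-3 + O)²))
y(0, -5)*S(u) = -5*(-3 + 10)/(10 + (-3 + 10)²) = -5*7/(10 + 7²) = -5*7/(10 + 49) = -5*7/59 = -35/59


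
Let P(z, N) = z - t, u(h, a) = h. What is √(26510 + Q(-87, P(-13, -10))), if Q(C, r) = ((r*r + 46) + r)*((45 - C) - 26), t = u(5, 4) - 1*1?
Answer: √60218 ≈ 245.39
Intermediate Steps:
t = 4 (t = 5 - 1*1 = 5 - 1 = 4)
P(z, N) = -4 + z (P(z, N) = z - 1*4 = z - 4 = -4 + z)
Q(C, r) = (19 - C)*(46 + r + r²) (Q(C, r) = ((r² + 46) + r)*(19 - C) = ((46 + r²) + r)*(19 - C) = (46 + r + r²)*(19 - C) = (19 - C)*(46 + r + r²))
√(26510 + Q(-87, P(-13, -10))) = √(26510 + (874 - 46*(-87) + 19*(-4 - 13) + 19*(-4 - 13)² - 1*(-87)*(-4 - 13) - 1*(-87)*(-4 - 13)²)) = √(26510 + (874 + 4002 + 19*(-17) + 19*(-17)² - 1*(-87)*(-17) - 1*(-87)*(-17)²)) = √(26510 + (874 + 4002 - 323 + 19*289 - 1479 - 1*(-87)*289)) = √(26510 + (874 + 4002 - 323 + 5491 - 1479 + 25143)) = √(26510 + 33708) = √60218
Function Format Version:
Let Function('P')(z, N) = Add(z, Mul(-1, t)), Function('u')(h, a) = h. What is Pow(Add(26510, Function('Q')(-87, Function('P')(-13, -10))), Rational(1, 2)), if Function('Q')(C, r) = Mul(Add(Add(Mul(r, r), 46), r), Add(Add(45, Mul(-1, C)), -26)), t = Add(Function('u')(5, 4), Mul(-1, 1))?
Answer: Pow(60218, Rational(1, 2)) ≈ 245.39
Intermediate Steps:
t = 4 (t = Add(5, Mul(-1, 1)) = Add(5, -1) = 4)
Function('P')(z, N) = Add(-4, z) (Function('P')(z, N) = Add(z, Mul(-1, 4)) = Add(z, -4) = Add(-4, z))
Function('Q')(C, r) = Mul(Add(19, Mul(-1, C)), Add(46, r, Pow(r, 2))) (Function('Q')(C, r) = Mul(Add(Add(Pow(r, 2), 46), r), Add(19, Mul(-1, C))) = Mul(Add(Add(46, Pow(r, 2)), r), Add(19, Mul(-1, C))) = Mul(Add(46, r, Pow(r, 2)), Add(19, Mul(-1, C))) = Mul(Add(19, Mul(-1, C)), Add(46, r, Pow(r, 2))))
Pow(Add(26510, Function('Q')(-87, Function('P')(-13, -10))), Rational(1, 2)) = Pow(Add(26510, Add(874, Mul(-46, -87), Mul(19, Add(-4, -13)), Mul(19, Pow(Add(-4, -13), 2)), Mul(-1, -87, Add(-4, -13)), Mul(-1, -87, Pow(Add(-4, -13), 2)))), Rational(1, 2)) = Pow(Add(26510, Add(874, 4002, Mul(19, -17), Mul(19, Pow(-17, 2)), Mul(-1, -87, -17), Mul(-1, -87, Pow(-17, 2)))), Rational(1, 2)) = Pow(Add(26510, Add(874, 4002, -323, Mul(19, 289), -1479, Mul(-1, -87, 289))), Rational(1, 2)) = Pow(Add(26510, Add(874, 4002, -323, 5491, -1479, 25143)), Rational(1, 2)) = Pow(Add(26510, 33708), Rational(1, 2)) = Pow(60218, Rational(1, 2))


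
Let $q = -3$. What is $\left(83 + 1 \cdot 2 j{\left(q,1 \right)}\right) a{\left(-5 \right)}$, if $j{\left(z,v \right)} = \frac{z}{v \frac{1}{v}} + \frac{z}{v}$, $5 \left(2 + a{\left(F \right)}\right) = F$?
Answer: $-213$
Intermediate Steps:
$a{\left(F \right)} = -2 + \frac{F}{5}$
$j{\left(z,v \right)} = z + \frac{z}{v}$ ($j{\left(z,v \right)} = \frac{z}{1} + \frac{z}{v} = z 1 + \frac{z}{v} = z + \frac{z}{v}$)
$\left(83 + 1 \cdot 2 j{\left(q,1 \right)}\right) a{\left(-5 \right)} = \left(83 + 1 \cdot 2 \left(-3 - \frac{3}{1}\right)\right) \left(-2 + \frac{1}{5} \left(-5\right)\right) = \left(83 + 2 \left(-3 - 3\right)\right) \left(-2 - 1\right) = \left(83 + 2 \left(-3 - 3\right)\right) \left(-3\right) = \left(83 + 2 \left(-6\right)\right) \left(-3\right) = \left(83 - 12\right) \left(-3\right) = 71 \left(-3\right) = -213$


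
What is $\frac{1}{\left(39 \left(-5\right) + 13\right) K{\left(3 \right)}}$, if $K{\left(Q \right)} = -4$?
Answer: $\frac{1}{728} \approx 0.0013736$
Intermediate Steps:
$\frac{1}{\left(39 \left(-5\right) + 13\right) K{\left(3 \right)}} = \frac{1}{\left(39 \left(-5\right) + 13\right) \left(-4\right)} = \frac{1}{\left(-195 + 13\right) \left(-4\right)} = \frac{1}{\left(-182\right) \left(-4\right)} = \frac{1}{728}$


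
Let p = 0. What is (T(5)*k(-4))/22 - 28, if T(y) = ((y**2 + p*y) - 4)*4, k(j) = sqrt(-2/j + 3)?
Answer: -28 + 21*sqrt(14)/11 ≈ -20.857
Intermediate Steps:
k(j) = sqrt(3 - 2/j)
T(y) = -16 + 4*y**2 (T(y) = ((y**2 + 0*y) - 4)*4 = ((y**2 + 0) - 4)*4 = (y**2 - 4)*4 = (-4 + y**2)*4 = -16 + 4*y**2)
(T(5)*k(-4))/22 - 28 = ((-16 + 4*5**2)*sqrt(3 - 2/(-4)))/22 - 28 = ((-16 + 4*25)*sqrt(3 - 2*(-1/4)))/22 - 28 = ((-16 + 100)*sqrt(3 + 1/2))/22 - 28 = (84*sqrt(7/2))/22 - 28 = (84*(sqrt(14)/2))/22 - 28 = (42*sqrt(14))/22 - 28 = 21*sqrt(14)/11 - 28 = -28 + 21*sqrt(14)/11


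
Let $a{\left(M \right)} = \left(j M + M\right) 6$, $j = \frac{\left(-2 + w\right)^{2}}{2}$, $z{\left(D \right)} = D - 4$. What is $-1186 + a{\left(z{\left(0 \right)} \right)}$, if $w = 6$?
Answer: $-1402$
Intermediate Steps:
$z{\left(D \right)} = -4 + D$ ($z{\left(D \right)} = D - 4 = -4 + D$)
$j = 8$ ($j = \frac{\left(-2 + 6\right)^{2}}{2} = 4^{2} \cdot \frac{1}{2} = 16 \cdot \frac{1}{2} = 8$)
$a{\left(M \right)} = 54 M$ ($a{\left(M \right)} = \left(8 M + M\right) 6 = 9 M 6 = 54 M$)
$-1186 + a{\left(z{\left(0 \right)} \right)} = -1186 + 54 \left(-4 + 0\right) = -1186 + 54 \left(-4\right) = -1186 - 216 = -1402$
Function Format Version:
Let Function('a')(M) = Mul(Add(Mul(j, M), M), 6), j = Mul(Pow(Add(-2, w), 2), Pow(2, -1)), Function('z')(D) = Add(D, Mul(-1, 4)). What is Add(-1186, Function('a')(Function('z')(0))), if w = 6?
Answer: -1402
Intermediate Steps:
Function('z')(D) = Add(-4, D) (Function('z')(D) = Add(D, -4) = Add(-4, D))
j = 8 (j = Mul(Pow(Add(-2, 6), 2), Pow(2, -1)) = Mul(Pow(4, 2), Rational(1, 2)) = Mul(16, Rational(1, 2)) = 8)
Function('a')(M) = Mul(54, M) (Function('a')(M) = Mul(Add(Mul(8, M), M), 6) = Mul(Mul(9, M), 6) = Mul(54, M))
Add(-1186, Function('a')(Function('z')(0))) = Add(-1186, Mul(54, Add(-4, 0))) = Add(-1186, Mul(54, -4)) = Add(-1186, -216) = -1402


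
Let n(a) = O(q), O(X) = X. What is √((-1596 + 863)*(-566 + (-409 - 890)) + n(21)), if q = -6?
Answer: √1367039 ≈ 1169.2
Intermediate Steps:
n(a) = -6
√((-1596 + 863)*(-566 + (-409 - 890)) + n(21)) = √((-1596 + 863)*(-566 + (-409 - 890)) - 6) = √(-733*(-566 - 1299) - 6) = √(-733*(-1865) - 6) = √(1367045 - 6) = √1367039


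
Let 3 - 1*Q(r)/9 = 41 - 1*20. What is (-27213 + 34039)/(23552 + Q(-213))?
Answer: 3413/11695 ≈ 0.29183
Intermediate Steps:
Q(r) = -162 (Q(r) = 27 - 9*(41 - 1*20) = 27 - 9*(41 - 20) = 27 - 9*21 = 27 - 189 = -162)
(-27213 + 34039)/(23552 + Q(-213)) = (-27213 + 34039)/(23552 - 162) = 6826/23390 = 6826*(1/23390) = 3413/11695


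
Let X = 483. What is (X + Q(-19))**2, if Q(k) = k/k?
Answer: 234256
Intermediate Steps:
Q(k) = 1
(X + Q(-19))**2 = (483 + 1)**2 = 484**2 = 234256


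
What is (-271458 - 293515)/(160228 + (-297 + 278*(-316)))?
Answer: -564973/72083 ≈ -7.8378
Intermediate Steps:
(-271458 - 293515)/(160228 + (-297 + 278*(-316))) = -564973/(160228 + (-297 - 87848)) = -564973/(160228 - 88145) = -564973/72083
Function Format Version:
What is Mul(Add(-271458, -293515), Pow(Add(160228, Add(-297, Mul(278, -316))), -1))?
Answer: Rational(-564973, 72083) ≈ -7.8378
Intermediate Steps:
Mul(Add(-271458, -293515), Pow(Add(160228, Add(-297, Mul(278, -316))), -1)) = Mul(-564973, Pow(Add(160228, Add(-297, -87848)), -1)) = Mul(-564973, Pow(Add(160228, -88145), -1)) = Mul(-564973, Pow(72083, -1)) = Mul(-564973, Rational(1, 72083)) = Rational(-564973, 72083)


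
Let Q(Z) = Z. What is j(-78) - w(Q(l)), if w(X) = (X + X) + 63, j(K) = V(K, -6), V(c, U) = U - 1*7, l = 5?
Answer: -86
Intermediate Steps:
V(c, U) = -7 + U (V(c, U) = U - 7 = -7 + U)
j(K) = -13 (j(K) = -7 - 6 = -13)
w(X) = 63 + 2*X (w(X) = 2*X + 63 = 63 + 2*X)
j(-78) - w(Q(l)) = -13 - (63 + 2*5) = -13 - (63 + 10) = -13 - 1*73 = -13 - 73 = -86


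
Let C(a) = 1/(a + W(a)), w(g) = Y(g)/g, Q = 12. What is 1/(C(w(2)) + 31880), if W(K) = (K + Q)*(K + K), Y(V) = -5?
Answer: 50/1593999 ≈ 3.1368e-5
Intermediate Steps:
w(g) = -5/g
W(K) = 2*K*(12 + K) (W(K) = (K + 12)*(K + K) = (12 + K)*(2*K) = 2*K*(12 + K))
C(a) = 1/(a + 2*a*(12 + a))
1/(C(w(2)) + 31880) = 1/(1/(((-5/2))*(25 + 2*(-5/2))) + 31880) = 1/(1/(((-5*½))*(25 + 2*(-5*½))) + 31880) = 1/(1/((-5/2)*(25 + 2*(-5/2))) + 31880) = 1/(-2/(5*(25 - 5)) + 31880) = 1/(-⅖/20 + 31880) = 1/(-⅖*1/20 + 31880) = 1/(-1/50 + 31880) = 1/(1593999/50) = 50/1593999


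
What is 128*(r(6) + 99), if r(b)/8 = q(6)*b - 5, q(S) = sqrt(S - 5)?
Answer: 13696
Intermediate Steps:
q(S) = sqrt(-5 + S)
r(b) = -40 + 8*b (r(b) = 8*(sqrt(-5 + 6)*b - 5) = 8*(sqrt(1)*b - 5) = 8*(1*b - 5) = 8*(b - 5) = 8*(-5 + b) = -40 + 8*b)
128*(r(6) + 99) = 128*((-40 + 8*6) + 99) = 128*((-40 + 48) + 99) = 128*(8 + 99) = 128*107 = 13696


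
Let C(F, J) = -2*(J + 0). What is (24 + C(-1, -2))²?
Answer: 784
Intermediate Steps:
C(F, J) = -2*J
(24 + C(-1, -2))² = (24 - 2*(-2))² = (24 + 4)² = 28² = 784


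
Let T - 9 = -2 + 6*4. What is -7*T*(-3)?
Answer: 651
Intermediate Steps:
T = 31 (T = 9 + (-2 + 6*4) = 9 + (-2 + 24) = 9 + 22 = 31)
-7*T*(-3) = -7*31*(-3) = -217*(-3) = 651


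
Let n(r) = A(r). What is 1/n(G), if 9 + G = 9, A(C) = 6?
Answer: ⅙ ≈ 0.16667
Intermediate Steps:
G = 0 (G = -9 + 9 = 0)
n(r) = 6
1/n(G) = 1/6 = ⅙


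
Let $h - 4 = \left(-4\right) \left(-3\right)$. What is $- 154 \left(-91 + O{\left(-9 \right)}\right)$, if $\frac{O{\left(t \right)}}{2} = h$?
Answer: $9086$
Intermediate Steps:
$h = 16$ ($h = 4 - -12 = 4 + 12 = 16$)
$O{\left(t \right)} = 32$ ($O{\left(t \right)} = 2 \cdot 16 = 32$)
$- 154 \left(-91 + O{\left(-9 \right)}\right) = - 154 \left(-91 + 32\right) = \left(-154\right) \left(-59\right) = 9086$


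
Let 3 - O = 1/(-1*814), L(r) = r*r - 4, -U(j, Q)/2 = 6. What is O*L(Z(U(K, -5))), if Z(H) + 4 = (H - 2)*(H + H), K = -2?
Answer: 12239430/37 ≈ 3.3080e+5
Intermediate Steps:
U(j, Q) = -12 (U(j, Q) = -2*6 = -12)
Z(H) = -4 + 2*H*(-2 + H) (Z(H) = -4 + (H - 2)*(H + H) = -4 + (-2 + H)*(2*H) = -4 + 2*H*(-2 + H))
L(r) = -4 + r² (L(r) = r² - 4 = -4 + r²)
O = 2443/814 (O = 3 - 1/((-1*814)) = 3 - 1/(-814) = 3 - 1*(-1/814) = 3 + 1/814 = 2443/814 ≈ 3.0012)
O*L(Z(U(K, -5))) = 2443*(-4 + (-4 - 4*(-12) + 2*(-12)²)²)/814 = 2443*(-4 + (-4 + 48 + 2*144)²)/814 = 2443*(-4 + (-4 + 48 + 288)²)/814 = 2443*(-4 + 332²)/814 = 2443*(-4 + 110224)/814 = (2443/814)*110220 = 12239430/37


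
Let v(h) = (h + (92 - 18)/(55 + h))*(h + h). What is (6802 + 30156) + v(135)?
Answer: 1396750/19 ≈ 73513.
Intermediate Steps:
v(h) = 2*h*(h + 74/(55 + h)) (v(h) = (h + 74/(55 + h))*(2*h) = 2*h*(h + 74/(55 + h)))
(6802 + 30156) + v(135) = (6802 + 30156) + 2*135*(74 + 135² + 55*135)/(55 + 135) = 36958 + 2*135*(74 + 18225 + 7425)/190 = 36958 + 2*135*(1/190)*25724 = 36958 + 694548/19 = 1396750/19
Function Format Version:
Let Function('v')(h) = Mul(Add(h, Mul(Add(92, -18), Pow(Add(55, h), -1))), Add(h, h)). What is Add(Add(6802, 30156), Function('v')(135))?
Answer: Rational(1396750, 19) ≈ 73513.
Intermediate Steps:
Function('v')(h) = Mul(2, h, Add(h, Mul(74, Pow(Add(55, h), -1)))) (Function('v')(h) = Mul(Add(h, Mul(74, Pow(Add(55, h), -1))), Mul(2, h)) = Mul(2, h, Add(h, Mul(74, Pow(Add(55, h), -1)))))
Add(Add(6802, 30156), Function('v')(135)) = Add(Add(6802, 30156), Mul(2, 135, Pow(Add(55, 135), -1), Add(74, Pow(135, 2), Mul(55, 135)))) = Add(36958, Mul(2, 135, Pow(190, -1), Add(74, 18225, 7425))) = Add(36958, Mul(2, 135, Rational(1, 190), 25724)) = Add(36958, Rational(694548, 19)) = Rational(1396750, 19)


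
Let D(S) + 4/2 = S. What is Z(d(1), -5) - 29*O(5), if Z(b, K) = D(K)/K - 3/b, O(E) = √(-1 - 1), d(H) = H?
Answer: -8/5 - 29*I*√2 ≈ -1.6 - 41.012*I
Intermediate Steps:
D(S) = -2 + S
O(E) = I*√2 (O(E) = √(-2) = I*√2)
Z(b, K) = -3/b + (-2 + K)/K (Z(b, K) = (-2 + K)/K - 3/b = -3/b + (-2 + K)/K)
Z(d(1), -5) - 29*O(5) = (1 - 3/1 - 2/(-5)) - 29*I*√2 = (1 - 3*1 - 2*(-⅕)) - 29*I*√2 = (1 - 3 + ⅖) - 29*I*√2 = -8/5 - 29*I*√2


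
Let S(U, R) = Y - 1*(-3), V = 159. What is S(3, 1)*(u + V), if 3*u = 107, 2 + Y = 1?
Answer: 1168/3 ≈ 389.33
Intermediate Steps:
Y = -1 (Y = -2 + 1 = -1)
u = 107/3 (u = (1/3)*107 = 107/3 ≈ 35.667)
S(U, R) = 2 (S(U, R) = -1 - 1*(-3) = -1 + 3 = 2)
S(3, 1)*(u + V) = 2*(107/3 + 159) = 2*(584/3) = 1168/3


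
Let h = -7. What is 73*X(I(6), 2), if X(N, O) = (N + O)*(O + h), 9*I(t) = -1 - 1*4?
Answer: -4745/9 ≈ -527.22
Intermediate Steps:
I(t) = -5/9 (I(t) = (-1 - 1*4)/9 = (-1 - 4)/9 = (⅑)*(-5) = -5/9)
X(N, O) = (-7 + O)*(N + O) (X(N, O) = (N + O)*(O - 7) = (N + O)*(-7 + O) = (-7 + O)*(N + O))
73*X(I(6), 2) = 73*(2² - 7*(-5/9) - 7*2 - 5/9*2) = 73*(4 + 35/9 - 14 - 10/9) = 73*(-65/9) = -4745/9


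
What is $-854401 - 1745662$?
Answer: $-2600063$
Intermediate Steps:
$-854401 - 1745662 = -2600063$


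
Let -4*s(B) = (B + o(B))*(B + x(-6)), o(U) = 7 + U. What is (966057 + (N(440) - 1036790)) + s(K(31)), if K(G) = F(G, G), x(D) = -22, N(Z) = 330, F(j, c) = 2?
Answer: -70348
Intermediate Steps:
K(G) = 2
s(B) = -(-22 + B)*(7 + 2*B)/4 (s(B) = -(B + (7 + B))*(B - 22)/4 = -(7 + 2*B)*(-22 + B)/4 = -(-22 + B)*(7 + 2*B)/4)
(966057 + (N(440) - 1036790)) + s(K(31)) = (966057 + (330 - 1036790)) + (77/2 - ½*2² + (37/4)*2) = (966057 - 1036460) + (77/2 - ½*4 + 37/2) = -70403 + (77/2 - 2 + 37/2) = -70403 + 55 = -70348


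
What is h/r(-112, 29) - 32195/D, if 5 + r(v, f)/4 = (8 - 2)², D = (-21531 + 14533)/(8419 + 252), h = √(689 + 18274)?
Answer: 279162845/6998 + 21*√43/124 ≈ 39893.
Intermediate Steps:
h = 21*√43 (h = √18963 = 21*√43 ≈ 137.71)
D = -6998/8671 ≈ -0.80706
r(v, f) = 124 (r(v, f) = -20 + 4*(8 - 2)² = -20 + 4*6² = -20 + 4*36 = -20 + 144 = 124)
h/r(-112, 29) - 32195/D = (21*√43)/124 - 32195/(-6998/8671) = (21*√43)*(1/124) - 32195*(-8671/6998) = 21*√43/124 + 279162845/6998 = 279162845/6998 + 21*√43/124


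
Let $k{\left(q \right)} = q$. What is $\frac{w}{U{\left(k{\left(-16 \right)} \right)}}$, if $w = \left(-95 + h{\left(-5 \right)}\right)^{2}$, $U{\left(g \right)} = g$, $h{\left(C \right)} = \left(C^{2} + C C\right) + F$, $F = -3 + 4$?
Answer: $-121$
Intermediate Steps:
$F = 1$
$h{\left(C \right)} = 1 + 2 C^{2}$ ($h{\left(C \right)} = \left(C^{2} + C C\right) + 1 = \left(C^{2} + C^{2}\right) + 1 = 2 C^{2} + 1 = 1 + 2 C^{2}$)
$w = 1936$ ($w = \left(-95 + \left(1 + 2 \left(-5\right)^{2}\right)\right)^{2} = \left(-95 + \left(1 + 2 \cdot 25\right)\right)^{2} = \left(-95 + \left(1 + 50\right)\right)^{2} = \left(-95 + 51\right)^{2} = \left(-44\right)^{2} = 1936$)
$\frac{w}{U{\left(k{\left(-16 \right)} \right)}} = \frac{1936}{-16} = 1936 \left(- \frac{1}{16}\right) = -121$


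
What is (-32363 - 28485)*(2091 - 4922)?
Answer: 172260688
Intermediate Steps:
(-32363 - 28485)*(2091 - 4922) = -60848*(-2831) = 172260688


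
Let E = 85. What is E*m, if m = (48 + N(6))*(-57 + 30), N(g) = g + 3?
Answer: -130815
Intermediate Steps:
N(g) = 3 + g
m = -1539 (m = (48 + (3 + 6))*(-57 + 30) = (48 + 9)*(-27) = 57*(-27) = -1539)
E*m = 85*(-1539) = -130815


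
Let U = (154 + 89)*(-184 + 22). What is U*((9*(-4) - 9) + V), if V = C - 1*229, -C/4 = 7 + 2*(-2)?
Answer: 11258676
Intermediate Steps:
C = -12 (C = -4*(7 + 2*(-2)) = -4*(7 - 4) = -4*3 = -12)
U = -39366 (U = 243*(-162) = -39366)
V = -241 (V = -12 - 1*229 = -12 - 229 = -241)
U*((9*(-4) - 9) + V) = -39366*((9*(-4) - 9) - 241) = -39366*((-36 - 9) - 241) = -39366*(-45 - 241) = -39366*(-286) = 11258676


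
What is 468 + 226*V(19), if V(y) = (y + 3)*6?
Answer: 30300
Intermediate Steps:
V(y) = 18 + 6*y (V(y) = (3 + y)*6 = 18 + 6*y)
468 + 226*V(19) = 468 + 226*(18 + 6*19) = 468 + 226*(18 + 114) = 468 + 226*132 = 468 + 29832 = 30300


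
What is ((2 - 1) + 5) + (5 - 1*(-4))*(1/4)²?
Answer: 105/16 ≈ 6.5625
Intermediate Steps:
((2 - 1) + 5) + (5 - 1*(-4))*(1/4)² = (1 + 5) + (5 + 4)*(¼)² = 6 + 9*(1/16) = 6 + 9/16 = 105/16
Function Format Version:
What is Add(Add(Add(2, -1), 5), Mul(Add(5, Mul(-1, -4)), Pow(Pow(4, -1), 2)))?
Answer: Rational(105, 16) ≈ 6.5625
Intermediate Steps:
Add(Add(Add(2, -1), 5), Mul(Add(5, Mul(-1, -4)), Pow(Pow(4, -1), 2))) = Add(Add(1, 5), Mul(Add(5, 4), Pow(Rational(1, 4), 2))) = Add(6, Mul(9, Rational(1, 16))) = Add(6, Rational(9, 16)) = Rational(105, 16)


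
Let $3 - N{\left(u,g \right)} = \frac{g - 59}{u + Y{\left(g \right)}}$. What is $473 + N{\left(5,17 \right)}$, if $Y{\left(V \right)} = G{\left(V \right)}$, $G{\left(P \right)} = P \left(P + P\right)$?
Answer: $\frac{277550}{583} \approx 476.07$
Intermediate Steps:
$G{\left(P \right)} = 2 P^{2}$ ($G{\left(P \right)} = P 2 P = 2 P^{2}$)
$Y{\left(V \right)} = 2 V^{2}$
$N{\left(u,g \right)} = 3 - \frac{-59 + g}{u + 2 g^{2}}$ ($N{\left(u,g \right)} = 3 - \frac{g - 59}{u + 2 g^{2}} = 3 - \frac{-59 + g}{u + 2 g^{2}}$)
$473 + N{\left(5,17 \right)} = 473 + \frac{59 - 17 + 3 \cdot 5 + 6 \cdot 17^{2}}{5 + 2 \cdot 17^{2}} = 473 + \frac{59 - 17 + 15 + 6 \cdot 289}{5 + 2 \cdot 289} = 473 + \frac{59 - 17 + 15 + 1734}{5 + 578} = 473 + \frac{1}{583} \cdot 1791 = 473 + \frac{1791}{583} = \frac{277550}{583}$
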